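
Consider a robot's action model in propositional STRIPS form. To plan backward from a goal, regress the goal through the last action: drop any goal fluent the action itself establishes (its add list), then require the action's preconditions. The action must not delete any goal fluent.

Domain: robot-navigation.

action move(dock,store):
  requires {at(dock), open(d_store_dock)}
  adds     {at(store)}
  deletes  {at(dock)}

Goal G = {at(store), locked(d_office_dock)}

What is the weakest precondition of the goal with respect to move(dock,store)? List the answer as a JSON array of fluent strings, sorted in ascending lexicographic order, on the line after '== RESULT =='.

Regress:
  G ∩ del = {}  (empty — regression defined)
  G \ add = {at(store), locked(d_office_dock)} \ {at(store)} = {locked(d_office_dock)}
  ∪ pre   = {locked(d_office_dock)} ∪ {at(dock), open(d_store_dock)}
          = {at(dock), locked(d_office_dock), open(d_store_dock)}

== RESULT ==
["at(dock)", "locked(d_office_dock)", "open(d_store_dock)"]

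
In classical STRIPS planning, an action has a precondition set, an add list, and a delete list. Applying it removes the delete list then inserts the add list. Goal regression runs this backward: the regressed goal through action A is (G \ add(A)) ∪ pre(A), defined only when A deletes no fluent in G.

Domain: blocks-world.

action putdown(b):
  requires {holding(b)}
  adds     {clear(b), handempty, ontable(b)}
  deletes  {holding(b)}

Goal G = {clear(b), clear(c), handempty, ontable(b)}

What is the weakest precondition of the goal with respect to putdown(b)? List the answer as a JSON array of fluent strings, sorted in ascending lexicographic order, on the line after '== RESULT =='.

Compute (G \ add) ∪ pre:
  G ∩ del = {}  (empty — regression defined)
  G \ add = {clear(b), clear(c), handempty, ontable(b)} \ {clear(b), handempty, ontable(b)} = {clear(c)}
  ∪ pre   = {clear(c)} ∪ {holding(b)}
          = {clear(c), holding(b)}

== RESULT ==
["clear(c)", "holding(b)"]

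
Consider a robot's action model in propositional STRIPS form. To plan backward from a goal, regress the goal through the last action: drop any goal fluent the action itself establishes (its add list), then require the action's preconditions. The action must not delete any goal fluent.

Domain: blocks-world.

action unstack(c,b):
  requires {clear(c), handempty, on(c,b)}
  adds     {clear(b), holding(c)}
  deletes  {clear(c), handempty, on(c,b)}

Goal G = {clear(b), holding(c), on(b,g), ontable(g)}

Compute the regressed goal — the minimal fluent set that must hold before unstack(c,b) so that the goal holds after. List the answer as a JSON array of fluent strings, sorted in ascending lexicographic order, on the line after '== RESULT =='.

Compute (G \ add) ∪ pre:
  G ∩ del = {}  (empty — regression defined)
  G \ add = {clear(b), holding(c), on(b,g), ontable(g)} \ {clear(b), holding(c)} = {on(b,g), ontable(g)}
  ∪ pre   = {on(b,g), ontable(g)} ∪ {clear(c), handempty, on(c,b)}
          = {clear(c), handempty, on(b,g), on(c,b), ontable(g)}

== RESULT ==
["clear(c)", "handempty", "on(b,g)", "on(c,b)", "ontable(g)"]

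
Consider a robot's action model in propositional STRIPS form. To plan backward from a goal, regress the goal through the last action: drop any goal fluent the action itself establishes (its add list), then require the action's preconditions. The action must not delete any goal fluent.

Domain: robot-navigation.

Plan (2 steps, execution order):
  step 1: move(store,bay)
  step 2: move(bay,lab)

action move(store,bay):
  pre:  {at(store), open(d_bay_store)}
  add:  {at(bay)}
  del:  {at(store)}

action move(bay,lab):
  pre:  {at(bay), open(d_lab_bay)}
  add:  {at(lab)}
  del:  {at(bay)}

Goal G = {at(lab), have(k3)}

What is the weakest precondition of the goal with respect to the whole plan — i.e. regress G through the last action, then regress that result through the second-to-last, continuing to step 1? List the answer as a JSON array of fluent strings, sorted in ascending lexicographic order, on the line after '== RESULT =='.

Work backward from the goal:
  through step 2 (move(bay,lab)): drop {at(lab)}, keep {have(k3)}, require {at(bay), open(d_lab_bay)}
    → {at(bay), have(k3), open(d_lab_bay)}
  through step 1 (move(store,bay)): drop {at(bay)}, keep {have(k3), open(d_lab_bay)}, require {at(store), open(d_bay_store)}
    → {at(store), have(k3), open(d_bay_store), open(d_lab_bay)}

== RESULT ==
["at(store)", "have(k3)", "open(d_bay_store)", "open(d_lab_bay)"]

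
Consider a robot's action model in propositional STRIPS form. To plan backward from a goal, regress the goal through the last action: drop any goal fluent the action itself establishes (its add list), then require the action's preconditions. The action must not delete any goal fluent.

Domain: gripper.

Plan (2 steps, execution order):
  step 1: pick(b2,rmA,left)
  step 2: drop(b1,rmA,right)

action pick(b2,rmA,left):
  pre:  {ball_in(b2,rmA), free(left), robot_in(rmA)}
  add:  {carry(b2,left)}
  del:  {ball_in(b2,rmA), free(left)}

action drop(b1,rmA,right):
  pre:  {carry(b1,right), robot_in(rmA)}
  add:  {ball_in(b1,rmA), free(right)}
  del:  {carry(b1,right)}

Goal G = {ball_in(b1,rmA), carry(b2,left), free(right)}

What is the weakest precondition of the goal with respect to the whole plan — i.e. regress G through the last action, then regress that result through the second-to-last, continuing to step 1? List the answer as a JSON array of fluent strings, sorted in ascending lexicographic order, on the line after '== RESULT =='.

Regress step by step:
  through step 2 (drop(b1,rmA,right)): drop {ball_in(b1,rmA), free(right)}, keep {carry(b2,left)}, require {carry(b1,right), robot_in(rmA)}
    → {carry(b1,right), carry(b2,left), robot_in(rmA)}
  through step 1 (pick(b2,rmA,left)): drop {carry(b2,left)}, keep {carry(b1,right), robot_in(rmA)}, require {ball_in(b2,rmA), free(left), robot_in(rmA)}
    → {ball_in(b2,rmA), carry(b1,right), free(left), robot_in(rmA)}

== RESULT ==
["ball_in(b2,rmA)", "carry(b1,right)", "free(left)", "robot_in(rmA)"]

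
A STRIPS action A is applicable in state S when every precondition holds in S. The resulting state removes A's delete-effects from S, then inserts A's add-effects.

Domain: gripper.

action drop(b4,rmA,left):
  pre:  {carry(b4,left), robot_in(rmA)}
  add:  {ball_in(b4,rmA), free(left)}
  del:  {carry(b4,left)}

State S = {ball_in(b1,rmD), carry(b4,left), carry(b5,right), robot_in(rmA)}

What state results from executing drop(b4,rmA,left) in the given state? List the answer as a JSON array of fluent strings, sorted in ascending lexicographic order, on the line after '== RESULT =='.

Progress:
  pre ⊆ S: {carry(b4,left), robot_in(rmA)} ⊆ S  — applicable
  S \ del = {ball_in(b1,rmD), carry(b5,right), robot_in(rmA)}
  ∪ add   = {ball_in(b1,rmD), ball_in(b4,rmA), carry(b5,right), free(left), robot_in(rmA)}

== RESULT ==
["ball_in(b1,rmD)", "ball_in(b4,rmA)", "carry(b5,right)", "free(left)", "robot_in(rmA)"]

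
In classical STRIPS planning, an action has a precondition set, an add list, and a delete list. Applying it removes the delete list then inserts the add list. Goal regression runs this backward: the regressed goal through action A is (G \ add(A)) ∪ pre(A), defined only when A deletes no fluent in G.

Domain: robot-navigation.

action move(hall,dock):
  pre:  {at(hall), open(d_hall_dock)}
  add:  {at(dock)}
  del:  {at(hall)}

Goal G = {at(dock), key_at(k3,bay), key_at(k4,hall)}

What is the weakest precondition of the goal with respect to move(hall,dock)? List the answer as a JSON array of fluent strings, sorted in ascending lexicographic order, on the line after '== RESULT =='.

Compute (G \ add) ∪ pre:
  G ∩ del = {}  (empty — regression defined)
  G \ add = {at(dock), key_at(k3,bay), key_at(k4,hall)} \ {at(dock)} = {key_at(k3,bay), key_at(k4,hall)}
  ∪ pre   = {key_at(k3,bay), key_at(k4,hall)} ∪ {at(hall), open(d_hall_dock)}
          = {at(hall), key_at(k3,bay), key_at(k4,hall), open(d_hall_dock)}

== RESULT ==
["at(hall)", "key_at(k3,bay)", "key_at(k4,hall)", "open(d_hall_dock)"]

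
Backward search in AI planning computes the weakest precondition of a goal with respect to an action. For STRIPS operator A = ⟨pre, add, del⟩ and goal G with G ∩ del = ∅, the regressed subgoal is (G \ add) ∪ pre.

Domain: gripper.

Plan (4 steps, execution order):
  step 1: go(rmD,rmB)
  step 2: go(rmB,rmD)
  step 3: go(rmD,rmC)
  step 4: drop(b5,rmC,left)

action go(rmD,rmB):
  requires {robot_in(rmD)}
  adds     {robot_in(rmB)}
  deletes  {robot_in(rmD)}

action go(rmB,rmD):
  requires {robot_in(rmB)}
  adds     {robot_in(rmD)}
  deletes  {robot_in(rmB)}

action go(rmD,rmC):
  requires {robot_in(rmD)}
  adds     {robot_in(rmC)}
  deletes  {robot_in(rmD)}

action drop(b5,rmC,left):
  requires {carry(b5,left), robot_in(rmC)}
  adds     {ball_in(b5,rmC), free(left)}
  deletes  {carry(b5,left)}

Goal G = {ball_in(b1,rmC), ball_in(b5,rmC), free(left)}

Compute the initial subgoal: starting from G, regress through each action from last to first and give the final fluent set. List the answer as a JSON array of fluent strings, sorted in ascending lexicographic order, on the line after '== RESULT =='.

Work backward from the goal:
  through step 4 (drop(b5,rmC,left)): drop {ball_in(b5,rmC), free(left)}, keep {ball_in(b1,rmC)}, require {carry(b5,left), robot_in(rmC)}
    → {ball_in(b1,rmC), carry(b5,left), robot_in(rmC)}
  through step 3 (go(rmD,rmC)): drop {robot_in(rmC)}, keep {ball_in(b1,rmC), carry(b5,left)}, require {robot_in(rmD)}
    → {ball_in(b1,rmC), carry(b5,left), robot_in(rmD)}
  through step 2 (go(rmB,rmD)): drop {robot_in(rmD)}, keep {ball_in(b1,rmC), carry(b5,left)}, require {robot_in(rmB)}
    → {ball_in(b1,rmC), carry(b5,left), robot_in(rmB)}
  through step 1 (go(rmD,rmB)): drop {robot_in(rmB)}, keep {ball_in(b1,rmC), carry(b5,left)}, require {robot_in(rmD)}
    → {ball_in(b1,rmC), carry(b5,left), robot_in(rmD)}

== RESULT ==
["ball_in(b1,rmC)", "carry(b5,left)", "robot_in(rmD)"]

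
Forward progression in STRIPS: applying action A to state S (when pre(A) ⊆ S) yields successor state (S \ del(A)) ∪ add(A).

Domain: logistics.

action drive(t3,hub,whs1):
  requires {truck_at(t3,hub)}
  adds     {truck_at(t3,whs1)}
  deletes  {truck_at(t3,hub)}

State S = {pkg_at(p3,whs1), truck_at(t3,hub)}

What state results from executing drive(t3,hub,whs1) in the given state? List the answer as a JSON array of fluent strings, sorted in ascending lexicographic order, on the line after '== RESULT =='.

Compute (S \ del) ∪ add:
  pre ⊆ S: {truck_at(t3,hub)} ⊆ S  — applicable
  S \ del = {pkg_at(p3,whs1)}
  ∪ add   = {pkg_at(p3,whs1), truck_at(t3,whs1)}

== RESULT ==
["pkg_at(p3,whs1)", "truck_at(t3,whs1)"]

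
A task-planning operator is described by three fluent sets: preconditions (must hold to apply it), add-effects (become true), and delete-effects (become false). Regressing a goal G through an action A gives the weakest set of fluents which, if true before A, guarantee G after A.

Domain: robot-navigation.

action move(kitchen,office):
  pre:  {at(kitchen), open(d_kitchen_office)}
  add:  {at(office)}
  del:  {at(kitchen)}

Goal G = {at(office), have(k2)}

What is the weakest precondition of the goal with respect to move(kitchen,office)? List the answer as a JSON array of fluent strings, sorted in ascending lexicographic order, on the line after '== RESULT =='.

Compute (G \ add) ∪ pre:
  G ∩ del = {}  (empty — regression defined)
  G \ add = {at(office), have(k2)} \ {at(office)} = {have(k2)}
  ∪ pre   = {have(k2)} ∪ {at(kitchen), open(d_kitchen_office)}
          = {at(kitchen), have(k2), open(d_kitchen_office)}

== RESULT ==
["at(kitchen)", "have(k2)", "open(d_kitchen_office)"]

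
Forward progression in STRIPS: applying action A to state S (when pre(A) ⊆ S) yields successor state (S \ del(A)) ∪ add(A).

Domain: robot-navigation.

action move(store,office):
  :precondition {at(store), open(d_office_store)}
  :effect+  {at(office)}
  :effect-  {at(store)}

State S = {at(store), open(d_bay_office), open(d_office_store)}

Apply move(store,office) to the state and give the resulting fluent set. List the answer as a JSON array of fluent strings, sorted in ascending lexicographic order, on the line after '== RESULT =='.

Progress:
  pre ⊆ S: {at(store), open(d_office_store)} ⊆ S  — applicable
  S \ del = {open(d_bay_office), open(d_office_store)}
  ∪ add   = {at(office), open(d_bay_office), open(d_office_store)}

== RESULT ==
["at(office)", "open(d_bay_office)", "open(d_office_store)"]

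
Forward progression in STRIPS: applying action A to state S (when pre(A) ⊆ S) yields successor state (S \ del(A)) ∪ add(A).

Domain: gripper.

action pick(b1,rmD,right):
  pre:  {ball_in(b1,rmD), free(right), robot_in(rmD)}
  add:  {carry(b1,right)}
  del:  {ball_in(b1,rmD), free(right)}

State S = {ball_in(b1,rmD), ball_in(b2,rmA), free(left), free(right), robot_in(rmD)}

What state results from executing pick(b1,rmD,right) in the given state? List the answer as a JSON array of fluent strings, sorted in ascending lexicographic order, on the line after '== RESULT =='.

Progress:
  pre ⊆ S: {ball_in(b1,rmD), free(right), robot_in(rmD)} ⊆ S  — applicable
  S \ del = {ball_in(b2,rmA), free(left), robot_in(rmD)}
  ∪ add   = {ball_in(b2,rmA), carry(b1,right), free(left), robot_in(rmD)}

== RESULT ==
["ball_in(b2,rmA)", "carry(b1,right)", "free(left)", "robot_in(rmD)"]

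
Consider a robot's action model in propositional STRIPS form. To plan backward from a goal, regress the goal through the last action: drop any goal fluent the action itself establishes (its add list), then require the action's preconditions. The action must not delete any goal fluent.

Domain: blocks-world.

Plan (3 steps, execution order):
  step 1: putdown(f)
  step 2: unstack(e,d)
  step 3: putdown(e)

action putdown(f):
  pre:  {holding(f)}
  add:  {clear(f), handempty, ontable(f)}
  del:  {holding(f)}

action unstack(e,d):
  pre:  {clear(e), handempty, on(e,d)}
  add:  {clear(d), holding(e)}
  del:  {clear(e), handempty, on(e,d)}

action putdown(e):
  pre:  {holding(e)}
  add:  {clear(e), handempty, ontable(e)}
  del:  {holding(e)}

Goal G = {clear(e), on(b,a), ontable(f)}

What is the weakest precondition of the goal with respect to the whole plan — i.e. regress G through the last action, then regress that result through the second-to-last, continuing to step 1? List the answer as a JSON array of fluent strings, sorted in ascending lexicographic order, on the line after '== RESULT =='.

Regress step by step:
  through step 3 (putdown(e)): drop {clear(e)}, keep {on(b,a), ontable(f)}, require {holding(e)}
    → {holding(e), on(b,a), ontable(f)}
  through step 2 (unstack(e,d)): drop {holding(e)}, keep {on(b,a), ontable(f)}, require {clear(e), handempty, on(e,d)}
    → {clear(e), handempty, on(b,a), on(e,d), ontable(f)}
  through step 1 (putdown(f)): drop {handempty, ontable(f)}, keep {clear(e), on(b,a), on(e,d)}, require {holding(f)}
    → {clear(e), holding(f), on(b,a), on(e,d)}

== RESULT ==
["clear(e)", "holding(f)", "on(b,a)", "on(e,d)"]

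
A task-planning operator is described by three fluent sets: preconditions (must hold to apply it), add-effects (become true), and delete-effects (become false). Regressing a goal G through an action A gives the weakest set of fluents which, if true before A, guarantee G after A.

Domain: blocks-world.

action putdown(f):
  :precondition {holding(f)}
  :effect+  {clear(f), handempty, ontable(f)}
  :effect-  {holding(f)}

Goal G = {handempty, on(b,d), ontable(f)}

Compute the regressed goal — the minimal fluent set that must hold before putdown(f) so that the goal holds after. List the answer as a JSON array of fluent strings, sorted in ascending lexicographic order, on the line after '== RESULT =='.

Regress:
  G ∩ del = {}  (empty — regression defined)
  G \ add = {handempty, on(b,d), ontable(f)} \ {clear(f), handempty, ontable(f)} = {on(b,d)}
  ∪ pre   = {on(b,d)} ∪ {holding(f)}
          = {holding(f), on(b,d)}

== RESULT ==
["holding(f)", "on(b,d)"]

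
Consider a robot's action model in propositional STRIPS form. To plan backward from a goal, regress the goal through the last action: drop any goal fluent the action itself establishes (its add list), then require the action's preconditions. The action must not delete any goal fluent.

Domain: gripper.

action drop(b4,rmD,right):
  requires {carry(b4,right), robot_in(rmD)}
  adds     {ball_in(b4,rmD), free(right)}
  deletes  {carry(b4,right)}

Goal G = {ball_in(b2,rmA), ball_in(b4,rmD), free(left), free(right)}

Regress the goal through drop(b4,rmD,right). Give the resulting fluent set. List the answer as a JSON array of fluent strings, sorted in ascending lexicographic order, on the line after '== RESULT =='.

Regress:
  G ∩ del = {}  (empty — regression defined)
  G \ add = {ball_in(b2,rmA), ball_in(b4,rmD), free(left), free(right)} \ {ball_in(b4,rmD), free(right)} = {ball_in(b2,rmA), free(left)}
  ∪ pre   = {ball_in(b2,rmA), free(left)} ∪ {carry(b4,right), robot_in(rmD)}
          = {ball_in(b2,rmA), carry(b4,right), free(left), robot_in(rmD)}

== RESULT ==
["ball_in(b2,rmA)", "carry(b4,right)", "free(left)", "robot_in(rmD)"]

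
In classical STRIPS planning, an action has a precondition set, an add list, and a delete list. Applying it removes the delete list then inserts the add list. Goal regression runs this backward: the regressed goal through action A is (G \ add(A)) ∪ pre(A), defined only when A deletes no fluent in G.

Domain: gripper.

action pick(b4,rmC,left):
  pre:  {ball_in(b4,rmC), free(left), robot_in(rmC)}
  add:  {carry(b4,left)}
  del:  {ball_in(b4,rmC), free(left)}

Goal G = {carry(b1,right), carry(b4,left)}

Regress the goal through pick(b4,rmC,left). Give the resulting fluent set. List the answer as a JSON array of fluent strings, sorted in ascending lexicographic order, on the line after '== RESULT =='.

Regress:
  G ∩ del = {}  (empty — regression defined)
  G \ add = {carry(b1,right), carry(b4,left)} \ {carry(b4,left)} = {carry(b1,right)}
  ∪ pre   = {carry(b1,right)} ∪ {ball_in(b4,rmC), free(left), robot_in(rmC)}
          = {ball_in(b4,rmC), carry(b1,right), free(left), robot_in(rmC)}

== RESULT ==
["ball_in(b4,rmC)", "carry(b1,right)", "free(left)", "robot_in(rmC)"]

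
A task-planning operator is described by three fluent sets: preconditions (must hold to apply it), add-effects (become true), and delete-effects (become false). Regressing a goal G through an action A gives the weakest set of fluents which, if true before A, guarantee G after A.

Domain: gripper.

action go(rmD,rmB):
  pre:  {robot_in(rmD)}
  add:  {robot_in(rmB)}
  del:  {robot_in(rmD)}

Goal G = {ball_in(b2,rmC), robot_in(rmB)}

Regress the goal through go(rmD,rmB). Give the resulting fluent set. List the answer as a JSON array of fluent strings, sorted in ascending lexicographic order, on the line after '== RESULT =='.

Compute (G \ add) ∪ pre:
  G ∩ del = {}  (empty — regression defined)
  G \ add = {ball_in(b2,rmC), robot_in(rmB)} \ {robot_in(rmB)} = {ball_in(b2,rmC)}
  ∪ pre   = {ball_in(b2,rmC)} ∪ {robot_in(rmD)}
          = {ball_in(b2,rmC), robot_in(rmD)}

== RESULT ==
["ball_in(b2,rmC)", "robot_in(rmD)"]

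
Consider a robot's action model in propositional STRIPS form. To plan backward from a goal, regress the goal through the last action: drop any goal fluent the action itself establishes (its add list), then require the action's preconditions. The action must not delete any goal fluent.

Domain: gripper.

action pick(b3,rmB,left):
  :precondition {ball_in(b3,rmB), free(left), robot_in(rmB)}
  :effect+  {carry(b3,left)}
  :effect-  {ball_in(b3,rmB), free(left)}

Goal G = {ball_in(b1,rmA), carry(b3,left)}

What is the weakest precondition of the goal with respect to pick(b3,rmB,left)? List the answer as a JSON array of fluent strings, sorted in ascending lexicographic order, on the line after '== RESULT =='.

Regress:
  G ∩ del = {}  (empty — regression defined)
  G \ add = {ball_in(b1,rmA), carry(b3,left)} \ {carry(b3,left)} = {ball_in(b1,rmA)}
  ∪ pre   = {ball_in(b1,rmA)} ∪ {ball_in(b3,rmB), free(left), robot_in(rmB)}
          = {ball_in(b1,rmA), ball_in(b3,rmB), free(left), robot_in(rmB)}

== RESULT ==
["ball_in(b1,rmA)", "ball_in(b3,rmB)", "free(left)", "robot_in(rmB)"]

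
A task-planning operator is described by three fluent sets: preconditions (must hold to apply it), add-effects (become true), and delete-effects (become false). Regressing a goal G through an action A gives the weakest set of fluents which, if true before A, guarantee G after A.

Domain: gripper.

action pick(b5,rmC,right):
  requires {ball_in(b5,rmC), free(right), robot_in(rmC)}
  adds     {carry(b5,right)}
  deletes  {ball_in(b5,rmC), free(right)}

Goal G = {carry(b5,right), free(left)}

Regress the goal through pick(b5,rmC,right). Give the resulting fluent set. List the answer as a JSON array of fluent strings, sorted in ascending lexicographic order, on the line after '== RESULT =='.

Regress:
  G ∩ del = {}  (empty — regression defined)
  G \ add = {carry(b5,right), free(left)} \ {carry(b5,right)} = {free(left)}
  ∪ pre   = {free(left)} ∪ {ball_in(b5,rmC), free(right), robot_in(rmC)}
          = {ball_in(b5,rmC), free(left), free(right), robot_in(rmC)}

== RESULT ==
["ball_in(b5,rmC)", "free(left)", "free(right)", "robot_in(rmC)"]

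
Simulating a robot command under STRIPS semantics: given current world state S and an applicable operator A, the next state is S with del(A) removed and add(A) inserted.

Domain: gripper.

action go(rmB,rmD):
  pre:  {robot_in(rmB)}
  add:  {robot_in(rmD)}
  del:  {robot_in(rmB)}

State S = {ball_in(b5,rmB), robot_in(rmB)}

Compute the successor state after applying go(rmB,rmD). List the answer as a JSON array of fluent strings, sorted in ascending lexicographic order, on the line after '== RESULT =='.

Compute (S \ del) ∪ add:
  pre ⊆ S: {robot_in(rmB)} ⊆ S  — applicable
  S \ del = {ball_in(b5,rmB)}
  ∪ add   = {ball_in(b5,rmB), robot_in(rmD)}

== RESULT ==
["ball_in(b5,rmB)", "robot_in(rmD)"]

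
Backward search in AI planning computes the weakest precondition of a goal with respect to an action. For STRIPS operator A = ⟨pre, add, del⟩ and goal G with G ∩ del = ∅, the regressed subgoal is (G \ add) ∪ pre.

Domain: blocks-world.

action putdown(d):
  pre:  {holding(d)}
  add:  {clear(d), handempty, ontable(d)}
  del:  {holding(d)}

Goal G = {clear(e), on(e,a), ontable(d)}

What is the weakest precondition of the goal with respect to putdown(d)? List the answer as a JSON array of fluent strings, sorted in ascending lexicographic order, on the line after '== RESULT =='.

Compute (G \ add) ∪ pre:
  G ∩ del = {}  (empty — regression defined)
  G \ add = {clear(e), on(e,a), ontable(d)} \ {clear(d), handempty, ontable(d)} = {clear(e), on(e,a)}
  ∪ pre   = {clear(e), on(e,a)} ∪ {holding(d)}
          = {clear(e), holding(d), on(e,a)}

== RESULT ==
["clear(e)", "holding(d)", "on(e,a)"]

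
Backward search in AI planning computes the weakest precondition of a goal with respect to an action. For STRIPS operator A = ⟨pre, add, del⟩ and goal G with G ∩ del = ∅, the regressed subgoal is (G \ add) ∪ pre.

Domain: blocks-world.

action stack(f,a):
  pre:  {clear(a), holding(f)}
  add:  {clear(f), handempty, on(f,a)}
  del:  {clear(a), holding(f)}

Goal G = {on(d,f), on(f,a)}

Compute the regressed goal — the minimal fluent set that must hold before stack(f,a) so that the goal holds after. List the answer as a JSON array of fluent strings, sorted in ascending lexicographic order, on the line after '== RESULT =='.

Compute (G \ add) ∪ pre:
  G ∩ del = {}  (empty — regression defined)
  G \ add = {on(d,f), on(f,a)} \ {clear(f), handempty, on(f,a)} = {on(d,f)}
  ∪ pre   = {on(d,f)} ∪ {clear(a), holding(f)}
          = {clear(a), holding(f), on(d,f)}

== RESULT ==
["clear(a)", "holding(f)", "on(d,f)"]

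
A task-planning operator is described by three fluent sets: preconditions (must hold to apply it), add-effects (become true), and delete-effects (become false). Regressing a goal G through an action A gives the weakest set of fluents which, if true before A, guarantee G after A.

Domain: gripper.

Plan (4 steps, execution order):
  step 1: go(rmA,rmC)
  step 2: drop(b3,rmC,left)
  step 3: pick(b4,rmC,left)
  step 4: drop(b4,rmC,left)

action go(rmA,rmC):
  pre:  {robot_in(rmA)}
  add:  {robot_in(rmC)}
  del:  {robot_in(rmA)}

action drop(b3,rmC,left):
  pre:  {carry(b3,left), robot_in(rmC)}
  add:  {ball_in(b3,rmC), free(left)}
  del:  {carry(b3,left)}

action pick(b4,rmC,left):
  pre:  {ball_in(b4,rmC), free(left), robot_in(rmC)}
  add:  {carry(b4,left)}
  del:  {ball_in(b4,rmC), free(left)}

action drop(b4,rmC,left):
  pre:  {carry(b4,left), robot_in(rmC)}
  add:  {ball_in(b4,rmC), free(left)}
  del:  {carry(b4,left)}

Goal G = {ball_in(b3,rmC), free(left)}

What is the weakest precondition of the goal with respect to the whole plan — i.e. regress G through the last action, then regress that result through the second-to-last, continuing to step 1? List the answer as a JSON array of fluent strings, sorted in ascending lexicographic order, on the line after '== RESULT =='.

Work backward from the goal:
  through step 4 (drop(b4,rmC,left)): drop {free(left)}, keep {ball_in(b3,rmC)}, require {carry(b4,left), robot_in(rmC)}
    → {ball_in(b3,rmC), carry(b4,left), robot_in(rmC)}
  through step 3 (pick(b4,rmC,left)): drop {carry(b4,left)}, keep {ball_in(b3,rmC), robot_in(rmC)}, require {ball_in(b4,rmC), free(left), robot_in(rmC)}
    → {ball_in(b3,rmC), ball_in(b4,rmC), free(left), robot_in(rmC)}
  through step 2 (drop(b3,rmC,left)): drop {ball_in(b3,rmC), free(left)}, keep {ball_in(b4,rmC), robot_in(rmC)}, require {carry(b3,left), robot_in(rmC)}
    → {ball_in(b4,rmC), carry(b3,left), robot_in(rmC)}
  through step 1 (go(rmA,rmC)): drop {robot_in(rmC)}, keep {ball_in(b4,rmC), carry(b3,left)}, require {robot_in(rmA)}
    → {ball_in(b4,rmC), carry(b3,left), robot_in(rmA)}

== RESULT ==
["ball_in(b4,rmC)", "carry(b3,left)", "robot_in(rmA)"]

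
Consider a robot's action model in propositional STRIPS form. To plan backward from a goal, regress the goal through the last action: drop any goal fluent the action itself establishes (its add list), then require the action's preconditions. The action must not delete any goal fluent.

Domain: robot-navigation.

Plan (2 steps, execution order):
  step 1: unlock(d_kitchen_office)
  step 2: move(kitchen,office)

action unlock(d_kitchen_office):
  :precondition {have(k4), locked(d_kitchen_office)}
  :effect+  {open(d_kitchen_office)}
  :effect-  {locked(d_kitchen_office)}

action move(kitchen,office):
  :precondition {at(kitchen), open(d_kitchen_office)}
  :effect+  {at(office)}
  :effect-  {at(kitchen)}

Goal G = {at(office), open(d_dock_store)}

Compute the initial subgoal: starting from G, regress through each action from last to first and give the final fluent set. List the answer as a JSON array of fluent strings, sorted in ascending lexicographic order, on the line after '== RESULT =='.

Work backward from the goal:
  through step 2 (move(kitchen,office)): drop {at(office)}, keep {open(d_dock_store)}, require {at(kitchen), open(d_kitchen_office)}
    → {at(kitchen), open(d_dock_store), open(d_kitchen_office)}
  through step 1 (unlock(d_kitchen_office)): drop {open(d_kitchen_office)}, keep {at(kitchen), open(d_dock_store)}, require {have(k4), locked(d_kitchen_office)}
    → {at(kitchen), have(k4), locked(d_kitchen_office), open(d_dock_store)}

== RESULT ==
["at(kitchen)", "have(k4)", "locked(d_kitchen_office)", "open(d_dock_store)"]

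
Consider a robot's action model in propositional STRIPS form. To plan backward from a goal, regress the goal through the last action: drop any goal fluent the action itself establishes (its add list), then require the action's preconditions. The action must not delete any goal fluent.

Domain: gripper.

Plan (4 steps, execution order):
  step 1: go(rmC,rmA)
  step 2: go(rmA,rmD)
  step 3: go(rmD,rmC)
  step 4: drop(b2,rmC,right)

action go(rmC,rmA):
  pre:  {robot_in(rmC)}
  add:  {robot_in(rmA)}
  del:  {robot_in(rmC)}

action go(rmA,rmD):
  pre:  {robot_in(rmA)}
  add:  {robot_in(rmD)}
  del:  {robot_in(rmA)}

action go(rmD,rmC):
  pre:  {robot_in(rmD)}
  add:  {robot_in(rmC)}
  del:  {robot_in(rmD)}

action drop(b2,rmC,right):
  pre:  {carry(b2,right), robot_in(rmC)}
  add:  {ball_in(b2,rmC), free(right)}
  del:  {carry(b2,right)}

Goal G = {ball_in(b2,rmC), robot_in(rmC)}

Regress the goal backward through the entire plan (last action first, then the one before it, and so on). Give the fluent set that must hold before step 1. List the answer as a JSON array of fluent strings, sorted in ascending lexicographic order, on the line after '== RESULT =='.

Regress step by step:
  through step 4 (drop(b2,rmC,right)): drop {ball_in(b2,rmC)}, keep {robot_in(rmC)}, require {carry(b2,right), robot_in(rmC)}
    → {carry(b2,right), robot_in(rmC)}
  through step 3 (go(rmD,rmC)): drop {robot_in(rmC)}, keep {carry(b2,right)}, require {robot_in(rmD)}
    → {carry(b2,right), robot_in(rmD)}
  through step 2 (go(rmA,rmD)): drop {robot_in(rmD)}, keep {carry(b2,right)}, require {robot_in(rmA)}
    → {carry(b2,right), robot_in(rmA)}
  through step 1 (go(rmC,rmA)): drop {robot_in(rmA)}, keep {carry(b2,right)}, require {robot_in(rmC)}
    → {carry(b2,right), robot_in(rmC)}

== RESULT ==
["carry(b2,right)", "robot_in(rmC)"]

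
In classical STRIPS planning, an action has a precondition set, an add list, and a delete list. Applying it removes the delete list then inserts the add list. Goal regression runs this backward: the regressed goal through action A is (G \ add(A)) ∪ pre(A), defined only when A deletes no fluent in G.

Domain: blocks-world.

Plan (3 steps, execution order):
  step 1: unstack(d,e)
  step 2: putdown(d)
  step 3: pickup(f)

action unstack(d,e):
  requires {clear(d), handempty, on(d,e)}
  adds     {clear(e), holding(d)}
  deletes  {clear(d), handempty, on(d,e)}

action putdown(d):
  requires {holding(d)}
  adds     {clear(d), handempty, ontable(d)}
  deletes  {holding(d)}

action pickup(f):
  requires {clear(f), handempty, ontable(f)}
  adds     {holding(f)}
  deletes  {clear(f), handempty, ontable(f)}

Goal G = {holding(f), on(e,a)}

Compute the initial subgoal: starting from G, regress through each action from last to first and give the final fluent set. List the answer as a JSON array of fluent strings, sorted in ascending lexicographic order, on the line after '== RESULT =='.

Work backward from the goal:
  through step 3 (pickup(f)): drop {holding(f)}, keep {on(e,a)}, require {clear(f), handempty, ontable(f)}
    → {clear(f), handempty, on(e,a), ontable(f)}
  through step 2 (putdown(d)): drop {handempty}, keep {clear(f), on(e,a), ontable(f)}, require {holding(d)}
    → {clear(f), holding(d), on(e,a), ontable(f)}
  through step 1 (unstack(d,e)): drop {holding(d)}, keep {clear(f), on(e,a), ontable(f)}, require {clear(d), handempty, on(d,e)}
    → {clear(d), clear(f), handempty, on(d,e), on(e,a), ontable(f)}

== RESULT ==
["clear(d)", "clear(f)", "handempty", "on(d,e)", "on(e,a)", "ontable(f)"]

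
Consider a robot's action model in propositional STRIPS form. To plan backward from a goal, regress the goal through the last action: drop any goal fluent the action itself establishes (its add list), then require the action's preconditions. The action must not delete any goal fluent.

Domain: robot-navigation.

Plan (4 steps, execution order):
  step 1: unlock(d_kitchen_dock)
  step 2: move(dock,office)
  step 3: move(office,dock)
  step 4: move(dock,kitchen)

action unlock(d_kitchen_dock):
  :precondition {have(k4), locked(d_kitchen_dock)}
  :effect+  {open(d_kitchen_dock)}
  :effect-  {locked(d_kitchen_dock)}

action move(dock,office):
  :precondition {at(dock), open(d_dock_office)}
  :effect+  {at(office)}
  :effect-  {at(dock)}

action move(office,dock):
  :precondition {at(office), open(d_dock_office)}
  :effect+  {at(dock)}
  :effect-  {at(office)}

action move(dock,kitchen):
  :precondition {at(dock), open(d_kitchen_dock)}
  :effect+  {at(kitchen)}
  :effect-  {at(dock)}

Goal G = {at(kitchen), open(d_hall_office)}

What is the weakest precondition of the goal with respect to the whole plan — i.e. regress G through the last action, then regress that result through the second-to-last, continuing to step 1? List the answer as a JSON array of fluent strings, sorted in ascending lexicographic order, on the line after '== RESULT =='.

Regress step by step:
  through step 4 (move(dock,kitchen)): drop {at(kitchen)}, keep {open(d_hall_office)}, require {at(dock), open(d_kitchen_dock)}
    → {at(dock), open(d_hall_office), open(d_kitchen_dock)}
  through step 3 (move(office,dock)): drop {at(dock)}, keep {open(d_hall_office), open(d_kitchen_dock)}, require {at(office), open(d_dock_office)}
    → {at(office), open(d_dock_office), open(d_hall_office), open(d_kitchen_dock)}
  through step 2 (move(dock,office)): drop {at(office)}, keep {open(d_dock_office), open(d_hall_office), open(d_kitchen_dock)}, require {at(dock), open(d_dock_office)}
    → {at(dock), open(d_dock_office), open(d_hall_office), open(d_kitchen_dock)}
  through step 1 (unlock(d_kitchen_dock)): drop {open(d_kitchen_dock)}, keep {at(dock), open(d_dock_office), open(d_hall_office)}, require {have(k4), locked(d_kitchen_dock)}
    → {at(dock), have(k4), locked(d_kitchen_dock), open(d_dock_office), open(d_hall_office)}

== RESULT ==
["at(dock)", "have(k4)", "locked(d_kitchen_dock)", "open(d_dock_office)", "open(d_hall_office)"]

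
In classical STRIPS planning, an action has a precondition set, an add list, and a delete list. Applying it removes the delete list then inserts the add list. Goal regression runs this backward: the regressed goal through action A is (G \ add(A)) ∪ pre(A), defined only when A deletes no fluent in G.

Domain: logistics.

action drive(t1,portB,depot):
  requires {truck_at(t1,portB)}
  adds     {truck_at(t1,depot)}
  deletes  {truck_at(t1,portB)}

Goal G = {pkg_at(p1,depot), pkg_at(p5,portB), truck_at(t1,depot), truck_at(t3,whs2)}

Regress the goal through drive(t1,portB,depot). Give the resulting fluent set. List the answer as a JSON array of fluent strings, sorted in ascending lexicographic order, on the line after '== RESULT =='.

Regress:
  G ∩ del = {}  (empty — regression defined)
  G \ add = {pkg_at(p1,depot), pkg_at(p5,portB), truck_at(t1,depot), truck_at(t3,whs2)} \ {truck_at(t1,depot)} = {pkg_at(p1,depot), pkg_at(p5,portB), truck_at(t3,whs2)}
  ∪ pre   = {pkg_at(p1,depot), pkg_at(p5,portB), truck_at(t3,whs2)} ∪ {truck_at(t1,portB)}
          = {pkg_at(p1,depot), pkg_at(p5,portB), truck_at(t1,portB), truck_at(t3,whs2)}

== RESULT ==
["pkg_at(p1,depot)", "pkg_at(p5,portB)", "truck_at(t1,portB)", "truck_at(t3,whs2)"]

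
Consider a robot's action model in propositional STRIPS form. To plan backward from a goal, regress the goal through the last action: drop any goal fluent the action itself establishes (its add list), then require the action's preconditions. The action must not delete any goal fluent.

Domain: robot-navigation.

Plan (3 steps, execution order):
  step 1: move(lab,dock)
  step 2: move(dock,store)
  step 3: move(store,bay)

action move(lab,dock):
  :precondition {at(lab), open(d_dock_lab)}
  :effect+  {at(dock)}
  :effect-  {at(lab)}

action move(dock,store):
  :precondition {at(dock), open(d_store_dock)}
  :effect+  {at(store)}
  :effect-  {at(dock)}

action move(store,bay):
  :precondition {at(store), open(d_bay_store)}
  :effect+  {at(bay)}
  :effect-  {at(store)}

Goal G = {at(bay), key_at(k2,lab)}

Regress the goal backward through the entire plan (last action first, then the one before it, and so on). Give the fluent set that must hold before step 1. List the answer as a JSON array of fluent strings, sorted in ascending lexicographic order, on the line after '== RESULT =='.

Regress step by step:
  through step 3 (move(store,bay)): drop {at(bay)}, keep {key_at(k2,lab)}, require {at(store), open(d_bay_store)}
    → {at(store), key_at(k2,lab), open(d_bay_store)}
  through step 2 (move(dock,store)): drop {at(store)}, keep {key_at(k2,lab), open(d_bay_store)}, require {at(dock), open(d_store_dock)}
    → {at(dock), key_at(k2,lab), open(d_bay_store), open(d_store_dock)}
  through step 1 (move(lab,dock)): drop {at(dock)}, keep {key_at(k2,lab), open(d_bay_store), open(d_store_dock)}, require {at(lab), open(d_dock_lab)}
    → {at(lab), key_at(k2,lab), open(d_bay_store), open(d_dock_lab), open(d_store_dock)}

== RESULT ==
["at(lab)", "key_at(k2,lab)", "open(d_bay_store)", "open(d_dock_lab)", "open(d_store_dock)"]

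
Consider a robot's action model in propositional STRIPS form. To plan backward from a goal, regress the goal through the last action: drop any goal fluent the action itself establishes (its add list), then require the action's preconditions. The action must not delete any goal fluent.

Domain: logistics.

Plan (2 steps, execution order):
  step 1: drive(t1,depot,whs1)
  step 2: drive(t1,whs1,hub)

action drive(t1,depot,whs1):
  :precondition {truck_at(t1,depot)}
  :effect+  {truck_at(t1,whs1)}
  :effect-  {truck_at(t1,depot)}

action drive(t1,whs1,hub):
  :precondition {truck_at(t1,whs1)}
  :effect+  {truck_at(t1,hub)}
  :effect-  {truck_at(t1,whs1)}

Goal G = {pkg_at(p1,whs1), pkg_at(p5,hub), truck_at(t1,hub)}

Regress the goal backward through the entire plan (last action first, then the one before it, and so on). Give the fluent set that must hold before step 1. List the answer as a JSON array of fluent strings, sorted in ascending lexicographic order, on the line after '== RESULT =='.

Work backward from the goal:
  through step 2 (drive(t1,whs1,hub)): drop {truck_at(t1,hub)}, keep {pkg_at(p1,whs1), pkg_at(p5,hub)}, require {truck_at(t1,whs1)}
    → {pkg_at(p1,whs1), pkg_at(p5,hub), truck_at(t1,whs1)}
  through step 1 (drive(t1,depot,whs1)): drop {truck_at(t1,whs1)}, keep {pkg_at(p1,whs1), pkg_at(p5,hub)}, require {truck_at(t1,depot)}
    → {pkg_at(p1,whs1), pkg_at(p5,hub), truck_at(t1,depot)}

== RESULT ==
["pkg_at(p1,whs1)", "pkg_at(p5,hub)", "truck_at(t1,depot)"]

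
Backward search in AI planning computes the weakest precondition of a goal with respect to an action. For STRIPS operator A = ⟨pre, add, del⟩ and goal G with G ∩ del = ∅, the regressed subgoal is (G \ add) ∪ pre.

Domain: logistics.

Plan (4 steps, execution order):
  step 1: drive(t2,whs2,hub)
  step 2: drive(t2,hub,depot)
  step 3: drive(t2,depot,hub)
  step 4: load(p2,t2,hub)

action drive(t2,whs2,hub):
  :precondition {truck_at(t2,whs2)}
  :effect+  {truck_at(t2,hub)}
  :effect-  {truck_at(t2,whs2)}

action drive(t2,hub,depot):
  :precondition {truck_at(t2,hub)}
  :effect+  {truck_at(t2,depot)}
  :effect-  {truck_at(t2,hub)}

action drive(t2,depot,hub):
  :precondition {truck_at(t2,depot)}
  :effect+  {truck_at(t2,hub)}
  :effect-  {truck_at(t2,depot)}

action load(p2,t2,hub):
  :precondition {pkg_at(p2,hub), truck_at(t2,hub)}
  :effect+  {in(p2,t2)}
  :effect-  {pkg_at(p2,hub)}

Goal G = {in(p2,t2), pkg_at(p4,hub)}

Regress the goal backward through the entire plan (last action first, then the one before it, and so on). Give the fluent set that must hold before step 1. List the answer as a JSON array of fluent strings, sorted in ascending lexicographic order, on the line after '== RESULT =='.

Work backward from the goal:
  through step 4 (load(p2,t2,hub)): drop {in(p2,t2)}, keep {pkg_at(p4,hub)}, require {pkg_at(p2,hub), truck_at(t2,hub)}
    → {pkg_at(p2,hub), pkg_at(p4,hub), truck_at(t2,hub)}
  through step 3 (drive(t2,depot,hub)): drop {truck_at(t2,hub)}, keep {pkg_at(p2,hub), pkg_at(p4,hub)}, require {truck_at(t2,depot)}
    → {pkg_at(p2,hub), pkg_at(p4,hub), truck_at(t2,depot)}
  through step 2 (drive(t2,hub,depot)): drop {truck_at(t2,depot)}, keep {pkg_at(p2,hub), pkg_at(p4,hub)}, require {truck_at(t2,hub)}
    → {pkg_at(p2,hub), pkg_at(p4,hub), truck_at(t2,hub)}
  through step 1 (drive(t2,whs2,hub)): drop {truck_at(t2,hub)}, keep {pkg_at(p2,hub), pkg_at(p4,hub)}, require {truck_at(t2,whs2)}
    → {pkg_at(p2,hub), pkg_at(p4,hub), truck_at(t2,whs2)}

== RESULT ==
["pkg_at(p2,hub)", "pkg_at(p4,hub)", "truck_at(t2,whs2)"]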